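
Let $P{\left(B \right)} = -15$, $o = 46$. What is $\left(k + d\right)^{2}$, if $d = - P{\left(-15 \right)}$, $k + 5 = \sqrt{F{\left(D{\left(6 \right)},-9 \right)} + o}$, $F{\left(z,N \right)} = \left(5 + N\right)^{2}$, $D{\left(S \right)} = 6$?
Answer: $\left(10 + \sqrt{62}\right)^{2} \approx 319.48$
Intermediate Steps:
$k = -5 + \sqrt{62}$ ($k = -5 + \sqrt{\left(5 - 9\right)^{2} + 46} = -5 + \sqrt{\left(-4\right)^{2} + 46} = -5 + \sqrt{16 + 46} = -5 + \sqrt{62} \approx 2.874$)
$d = 15$ ($d = \left(-1\right) \left(-15\right) = 15$)
$\left(k + d\right)^{2} = \left(\left(-5 + \sqrt{62}\right) + 15\right)^{2} = \left(10 + \sqrt{62}\right)^{2}$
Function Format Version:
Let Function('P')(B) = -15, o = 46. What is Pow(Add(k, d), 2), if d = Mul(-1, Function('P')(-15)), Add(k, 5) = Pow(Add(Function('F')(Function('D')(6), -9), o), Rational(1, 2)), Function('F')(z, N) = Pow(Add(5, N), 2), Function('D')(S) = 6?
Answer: Pow(Add(10, Pow(62, Rational(1, 2))), 2) ≈ 319.48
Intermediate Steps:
k = Add(-5, Pow(62, Rational(1, 2))) (k = Add(-5, Pow(Add(Pow(Add(5, -9), 2), 46), Rational(1, 2))) = Add(-5, Pow(Add(Pow(-4, 2), 46), Rational(1, 2))) = Add(-5, Pow(Add(16, 46), Rational(1, 2))) = Add(-5, Pow(62, Rational(1, 2))) ≈ 2.8740)
d = 15 (d = Mul(-1, -15) = 15)
Pow(Add(k, d), 2) = Pow(Add(Add(-5, Pow(62, Rational(1, 2))), 15), 2) = Pow(Add(10, Pow(62, Rational(1, 2))), 2)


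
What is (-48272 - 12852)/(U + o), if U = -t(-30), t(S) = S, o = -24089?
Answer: 8732/3437 ≈ 2.5406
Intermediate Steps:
U = 30 (U = -1*(-30) = 30)
(-48272 - 12852)/(U + o) = (-48272 - 12852)/(30 - 24089) = -61124/(-24059) = -61124*(-1/24059) = 8732/3437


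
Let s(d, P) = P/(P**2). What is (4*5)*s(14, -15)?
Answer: -4/3 ≈ -1.3333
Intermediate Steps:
s(d, P) = 1/P (s(d, P) = P/P**2 = 1/P)
(4*5)*s(14, -15) = (4*5)/(-15) = 20*(-1/15) = -4/3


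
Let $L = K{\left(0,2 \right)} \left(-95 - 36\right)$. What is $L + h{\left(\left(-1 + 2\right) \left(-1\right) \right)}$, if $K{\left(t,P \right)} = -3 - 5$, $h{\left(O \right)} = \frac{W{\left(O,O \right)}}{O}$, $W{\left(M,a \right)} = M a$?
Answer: $1047$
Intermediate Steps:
$h{\left(O \right)} = O$ ($h{\left(O \right)} = \frac{O O}{O} = \frac{O^{2}}{O} = O$)
$K{\left(t,P \right)} = -8$ ($K{\left(t,P \right)} = -3 - 5 = -8$)
$L = 1048$ ($L = - 8 \left(-95 - 36\right) = \left(-8\right) \left(-131\right) = 1048$)
$L + h{\left(\left(-1 + 2\right) \left(-1\right) \right)} = 1048 + \left(-1 + 2\right) \left(-1\right) = 1048 + 1 \left(-1\right) = 1048 - 1 = 1047$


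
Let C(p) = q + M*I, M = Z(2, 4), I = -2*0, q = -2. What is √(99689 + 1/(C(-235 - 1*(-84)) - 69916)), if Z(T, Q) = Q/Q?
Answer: √487332340518918/69918 ≈ 315.74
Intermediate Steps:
I = 0
Z(T, Q) = 1
M = 1
C(p) = -2 (C(p) = -2 + 1*0 = -2 + 0 = -2)
√(99689 + 1/(C(-235 - 1*(-84)) - 69916)) = √(99689 + 1/(-2 - 69916)) = √(99689 + 1/(-69918)) = √(99689 - 1/69918) = √(6970055501/69918) = √487332340518918/69918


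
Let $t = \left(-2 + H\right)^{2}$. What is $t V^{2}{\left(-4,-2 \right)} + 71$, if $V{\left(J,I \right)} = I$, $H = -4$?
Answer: $215$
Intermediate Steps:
$t = 36$ ($t = \left(-2 - 4\right)^{2} = \left(-6\right)^{2} = 36$)
$t V^{2}{\left(-4,-2 \right)} + 71 = 36 \left(-2\right)^{2} + 71 = 36 \cdot 4 + 71 = 144 + 71 = 215$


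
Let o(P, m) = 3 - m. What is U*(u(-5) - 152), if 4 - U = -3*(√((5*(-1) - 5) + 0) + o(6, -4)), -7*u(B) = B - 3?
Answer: -26400/7 - 3168*I*√10/7 ≈ -3771.4 - 1431.2*I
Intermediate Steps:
u(B) = 3/7 - B/7 (u(B) = -(B - 3)/7 = -(-3 + B)/7 = 3/7 - B/7)
U = 25 + 3*I*√10 (U = 4 - (-3)*(√((5*(-1) - 5) + 0) + (3 - 1*(-4))) = 4 - (-3)*(√((-5 - 5) + 0) + (3 + 4)) = 4 - (-3)*(√(-10 + 0) + 7) = 4 - (-3)*(√(-10) + 7) = 4 - (-3)*(I*√10 + 7) = 4 - (-3)*(7 + I*√10) = 4 - (-21 - 3*I*√10) = 4 + (21 + 3*I*√10) = 25 + 3*I*√10 ≈ 25.0 + 9.4868*I)
U*(u(-5) - 152) = (25 + 3*I*√10)*((3/7 - ⅐*(-5)) - 152) = (25 + 3*I*√10)*((3/7 + 5/7) - 152) = (25 + 3*I*√10)*(8/7 - 152) = (25 + 3*I*√10)*(-1056/7) = -26400/7 - 3168*I*√10/7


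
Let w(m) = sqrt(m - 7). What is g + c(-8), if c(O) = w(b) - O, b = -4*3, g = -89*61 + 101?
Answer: -5320 + I*sqrt(19) ≈ -5320.0 + 4.3589*I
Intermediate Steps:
g = -5328 (g = -5429 + 101 = -5328)
b = -12
w(m) = sqrt(-7 + m)
c(O) = -O + I*sqrt(19) (c(O) = sqrt(-7 - 12) - O = sqrt(-19) - O = I*sqrt(19) - O = -O + I*sqrt(19))
g + c(-8) = -5328 + (-1*(-8) + I*sqrt(19)) = -5328 + (8 + I*sqrt(19)) = -5320 + I*sqrt(19)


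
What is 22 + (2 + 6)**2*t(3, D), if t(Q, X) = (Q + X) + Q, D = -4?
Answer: 150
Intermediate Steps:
t(Q, X) = X + 2*Q
22 + (2 + 6)**2*t(3, D) = 22 + (2 + 6)**2*(-4 + 2*3) = 22 + 8**2*(-4 + 6) = 22 + 64*2 = 22 + 128 = 150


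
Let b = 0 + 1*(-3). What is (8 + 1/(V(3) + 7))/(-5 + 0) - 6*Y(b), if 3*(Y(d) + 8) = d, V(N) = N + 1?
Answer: 2881/55 ≈ 52.382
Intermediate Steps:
V(N) = 1 + N
b = -3 (b = 0 - 3 = -3)
Y(d) = -8 + d/3
(8 + 1/(V(3) + 7))/(-5 + 0) - 6*Y(b) = (8 + 1/((1 + 3) + 7))/(-5 + 0) - 6*(-8 + (⅓)*(-3)) = (8 + 1/(4 + 7))/(-5) - 6*(-8 - 1) = (8 + 1/11)*(-⅕) - 6*(-9) = (8 + 1/11)*(-⅕) + 54 = (89/11)*(-⅕) + 54 = -89/55 + 54 = 2881/55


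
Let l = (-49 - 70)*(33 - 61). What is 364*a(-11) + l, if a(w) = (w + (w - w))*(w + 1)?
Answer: 43372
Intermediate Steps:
l = 3332 (l = -119*(-28) = 3332)
a(w) = w*(1 + w) (a(w) = (w + 0)*(1 + w) = w*(1 + w))
364*a(-11) + l = 364*(-11*(1 - 11)) + 3332 = 364*(-11*(-10)) + 3332 = 364*110 + 3332 = 40040 + 3332 = 43372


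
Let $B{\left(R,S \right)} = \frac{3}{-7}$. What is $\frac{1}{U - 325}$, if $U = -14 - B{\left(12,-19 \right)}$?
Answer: $- \frac{7}{2370} \approx -0.0029536$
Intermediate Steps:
$B{\left(R,S \right)} = - \frac{3}{7}$ ($B{\left(R,S \right)} = 3 \left(- \frac{1}{7}\right) = - \frac{3}{7}$)
$U = - \frac{95}{7}$ ($U = -14 - - \frac{3}{7} = -14 + \frac{3}{7} = - \frac{95}{7} \approx -13.571$)
$\frac{1}{U - 325} = \frac{1}{- \frac{95}{7} - 325} = \frac{1}{- \frac{2370}{7}} = - \frac{7}{2370}$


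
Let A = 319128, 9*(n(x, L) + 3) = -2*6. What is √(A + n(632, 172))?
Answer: √2872113/3 ≈ 564.91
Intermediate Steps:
n(x, L) = -13/3 (n(x, L) = -3 + (-2*6)/9 = -3 + (⅑)*(-12) = -3 - 4/3 = -13/3)
√(A + n(632, 172)) = √(319128 - 13/3) = √(957371/3) = √2872113/3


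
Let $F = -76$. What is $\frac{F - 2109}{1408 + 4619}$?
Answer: $- \frac{2185}{6027} \approx -0.36254$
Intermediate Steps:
$\frac{F - 2109}{1408 + 4619} = \frac{-76 - 2109}{1408 + 4619} = - \frac{2185}{6027}$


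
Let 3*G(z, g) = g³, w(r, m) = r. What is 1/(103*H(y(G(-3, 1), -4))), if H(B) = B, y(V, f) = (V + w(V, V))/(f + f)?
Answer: -12/103 ≈ -0.11650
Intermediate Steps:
G(z, g) = g³/3
y(V, f) = V/f (y(V, f) = (V + V)/(f + f) = (2*V)/((2*f)) = (2*V)*(1/(2*f)) = V/f)
1/(103*H(y(G(-3, 1), -4))) = 1/(103*(((⅓)*1³)/(-4))) = 1/(103*(((⅓)*1)*(-¼))) = 1/(103*((⅓)*(-¼))) = 1/(103*(-1/12)) = 1/(-103/12) = -12/103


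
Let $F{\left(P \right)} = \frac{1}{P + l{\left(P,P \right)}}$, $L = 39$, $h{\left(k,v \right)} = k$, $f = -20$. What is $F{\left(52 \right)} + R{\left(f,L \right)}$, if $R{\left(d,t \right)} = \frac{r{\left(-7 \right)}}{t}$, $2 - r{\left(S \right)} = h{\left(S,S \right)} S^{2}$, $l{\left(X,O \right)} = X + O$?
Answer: $\frac{1381}{156} \approx 8.8526$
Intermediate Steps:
$l{\left(X,O \right)} = O + X$
$r{\left(S \right)} = 2 - S^{3}$ ($r{\left(S \right)} = 2 - S S^{2} = 2 - S^{3}$)
$R{\left(d,t \right)} = \frac{345}{t}$ ($R{\left(d,t \right)} = \frac{2 - \left(-7\right)^{3}}{t} = \frac{2 - -343}{t} = \frac{2 + 343}{t} = \frac{345}{t}$)
$F{\left(P \right)} = \frac{1}{3 P}$ ($F{\left(P \right)} = \frac{1}{P + \left(P + P\right)} = \frac{1}{P + 2 P} = \frac{1}{3 P}$)
$F{\left(52 \right)} + R{\left(f,L \right)} = \frac{1}{3 \cdot 52} + \frac{345}{39} = \frac{1}{3} \cdot \frac{1}{52} + 345 \cdot \frac{1}{39} = \frac{1}{156} + \frac{115}{13} = \frac{1381}{156}$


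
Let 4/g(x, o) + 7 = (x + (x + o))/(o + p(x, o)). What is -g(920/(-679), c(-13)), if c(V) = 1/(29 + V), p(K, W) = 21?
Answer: 457646/815261 ≈ 0.56135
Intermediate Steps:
g(x, o) = 4/(-7 + (o + 2*x)/(21 + o)) (g(x, o) = 4/(-7 + (x + (x + o))/(o + 21)) = 4/(-7 + (x + (o + x))/(21 + o)) = 4/(-7 + (o + 2*x)/(21 + o)))
-g(920/(-679), c(-13)) = -4*(21 + 1/(29 - 13))/(-147 - 6/(29 - 13) + 2*(920/(-679))) = -4*(21 + 1/16)/(-147 - 6/16 + 2*(920*(-1/679))) = -4*(21 + 1/16)/(-147 - 6*1/16 + 2*(-920/679)) = -4*337/((-147 - 3/8 - 1840/679)*16) = -4*337/((-815261/5432)*16) = -4*(-5432)*337/(815261*16) = -1*(-457646/815261) = 457646/815261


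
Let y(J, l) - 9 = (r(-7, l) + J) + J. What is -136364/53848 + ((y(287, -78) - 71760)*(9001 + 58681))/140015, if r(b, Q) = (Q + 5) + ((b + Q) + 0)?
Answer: -13000118893701/376976386 ≈ -34485.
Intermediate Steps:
r(b, Q) = 5 + b + 2*Q (r(b, Q) = (5 + Q) + ((Q + b) + 0) = (5 + Q) + (Q + b) = 5 + b + 2*Q)
y(J, l) = 7 + 2*J + 2*l (y(J, l) = 9 + (((5 - 7 + 2*l) + J) + J) = 9 + (((-2 + 2*l) + J) + J) = 9 + ((-2 + J + 2*l) + J) = 9 + (-2 + 2*J + 2*l) = 7 + 2*J + 2*l)
-136364/53848 + ((y(287, -78) - 71760)*(9001 + 58681))/140015 = -136364/53848 + (((7 + 2*287 + 2*(-78)) - 71760)*(9001 + 58681))/140015 = -136364*1/53848 + (((7 + 574 - 156) - 71760)*67682)*(1/140015) = -34091/13462 + ((425 - 71760)*67682)*(1/140015) = -34091/13462 - 71335*67682*(1/140015) = -34091/13462 - 4828095470*1/140015 = -34091/13462 - 965619094/28003 = -13000118893701/376976386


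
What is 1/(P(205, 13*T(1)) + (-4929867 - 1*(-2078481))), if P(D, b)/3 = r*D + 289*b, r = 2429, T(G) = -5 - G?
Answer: -1/1425177 ≈ -7.0167e-7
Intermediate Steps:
P(D, b) = 867*b + 7287*D (P(D, b) = 3*(2429*D + 289*b) = 3*(289*b + 2429*D) = 867*b + 7287*D)
1/(P(205, 13*T(1)) + (-4929867 - 1*(-2078481))) = 1/((867*(13*(-5 - 1*1)) + 7287*205) + (-4929867 - 1*(-2078481))) = 1/((867*(13*(-5 - 1)) + 1493835) + (-4929867 + 2078481)) = 1/((867*(13*(-6)) + 1493835) - 2851386) = 1/((867*(-78) + 1493835) - 2851386) = 1/((-67626 + 1493835) - 2851386) = 1/(1426209 - 2851386) = 1/(-1425177) = -1/1425177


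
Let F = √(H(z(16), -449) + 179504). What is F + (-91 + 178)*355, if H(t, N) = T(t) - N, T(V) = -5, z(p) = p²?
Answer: 30885 + 2*√44987 ≈ 31309.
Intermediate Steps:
H(t, N) = -5 - N
F = 2*√44987 (F = √((-5 - 1*(-449)) + 179504) = √((-5 + 449) + 179504) = √(444 + 179504) = √179948 = 2*√44987 ≈ 424.20)
F + (-91 + 178)*355 = 2*√44987 + (-91 + 178)*355 = 2*√44987 + 87*355 = 2*√44987 + 30885 = 30885 + 2*√44987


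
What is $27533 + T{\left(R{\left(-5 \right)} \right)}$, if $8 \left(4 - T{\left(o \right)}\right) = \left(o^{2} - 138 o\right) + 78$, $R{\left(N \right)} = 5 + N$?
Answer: $\frac{110109}{4} \approx 27527.0$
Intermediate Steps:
$T{\left(o \right)} = - \frac{23}{4} - \frac{o^{2}}{8} + \frac{69 o}{4}$ ($T{\left(o \right)} = 4 - \frac{\left(o^{2} - 138 o\right) + 78}{8} = 4 - \frac{78 + o^{2} - 138 o}{8} = 4 - \left(\frac{39}{4} - \frac{69 o}{4} + \frac{o^{2}}{8}\right) = - \frac{23}{4} - \frac{o^{2}}{8} + \frac{69 o}{4}$)
$27533 + T{\left(R{\left(-5 \right)} \right)} = 27533 - \left(\frac{23}{4} - \frac{69 \left(5 - 5\right)}{4} + \frac{\left(5 - 5\right)^{2}}{8}\right) = 27533 - \left(\frac{23}{4} + \frac{0^{2}}{8}\right) = 27533 - \frac{23}{4} = \frac{110109}{4}$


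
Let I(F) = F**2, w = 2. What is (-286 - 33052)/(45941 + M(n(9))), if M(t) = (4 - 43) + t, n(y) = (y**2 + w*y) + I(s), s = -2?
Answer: -33338/46005 ≈ -0.72466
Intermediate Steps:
n(y) = 4 + y**2 + 2*y (n(y) = (y**2 + 2*y) + (-2)**2 = (y**2 + 2*y) + 4 = 4 + y**2 + 2*y)
M(t) = -39 + t
(-286 - 33052)/(45941 + M(n(9))) = (-286 - 33052)/(45941 + (-39 + (4 + 9**2 + 2*9))) = -33338/(45941 + (-39 + (4 + 81 + 18))) = -33338/(45941 + (-39 + 103)) = -33338/(45941 + 64) = -33338/46005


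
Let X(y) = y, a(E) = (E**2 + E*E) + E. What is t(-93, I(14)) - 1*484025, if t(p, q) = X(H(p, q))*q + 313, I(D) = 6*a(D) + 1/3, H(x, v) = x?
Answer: -710291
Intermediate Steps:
a(E) = E + 2*E**2 (a(E) = (E**2 + E**2) + E = 2*E**2 + E = E + 2*E**2)
I(D) = 1/3 + 6*D*(1 + 2*D) (I(D) = 6*(D*(1 + 2*D)) + 1/3 = 6*D*(1 + 2*D) + 1/3 = 1/3 + 6*D*(1 + 2*D))
t(p, q) = 313 + p*q (t(p, q) = p*q + 313 = 313 + p*q)
t(-93, I(14)) - 1*484025 = (313 - 93*(1/3 + 6*14*(1 + 2*14))) - 1*484025 = (313 - 93*(1/3 + 6*14*(1 + 28))) - 484025 = (313 - 93*(1/3 + 6*14*29)) - 484025 = (313 - 93*(1/3 + 2436)) - 484025 = (313 - 93*7309/3) - 484025 = (313 - 226579) - 484025 = -226266 - 484025 = -710291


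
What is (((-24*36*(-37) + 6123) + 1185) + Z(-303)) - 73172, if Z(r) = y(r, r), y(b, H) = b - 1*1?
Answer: -34200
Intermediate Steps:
y(b, H) = -1 + b (y(b, H) = b - 1 = -1 + b)
Z(r) = -1 + r
(((-24*36*(-37) + 6123) + 1185) + Z(-303)) - 73172 = (((-24*36*(-37) + 6123) + 1185) + (-1 - 303)) - 73172 = (((-864*(-37) + 6123) + 1185) - 304) - 73172 = (((31968 + 6123) + 1185) - 304) - 73172 = ((38091 + 1185) - 304) - 73172 = (39276 - 304) - 73172 = 38972 - 73172 = -34200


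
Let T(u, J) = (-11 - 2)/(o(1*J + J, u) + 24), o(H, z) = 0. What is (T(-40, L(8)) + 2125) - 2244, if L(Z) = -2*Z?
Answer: -2869/24 ≈ -119.54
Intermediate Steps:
T(u, J) = -13/24 (T(u, J) = (-11 - 2)/(0 + 24) = -13/24)
(T(-40, L(8)) + 2125) - 2244 = (-13/24 + 2125) - 2244 = 50987/24 - 2244 = -2869/24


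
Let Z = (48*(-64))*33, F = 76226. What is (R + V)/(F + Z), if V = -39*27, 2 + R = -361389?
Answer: 181222/12575 ≈ 14.411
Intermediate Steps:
R = -361391 (R = -2 - 361389 = -361391)
V = -1053
Z = -101376 (Z = -3072*33 = -101376)
(R + V)/(F + Z) = (-361391 - 1053)/(76226 - 101376) = -362444/(-25150) = -362444*(-1/25150) = 181222/12575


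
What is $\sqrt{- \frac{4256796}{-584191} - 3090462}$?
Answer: $\frac{i \sqrt{1054707678819888186}}{584191} \approx 1758.0 i$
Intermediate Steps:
$\sqrt{- \frac{4256796}{-584191} - 3090462} = \sqrt{\left(-4256796\right) \left(- \frac{1}{584191}\right) - 3090462} = \sqrt{\frac{4256796}{584191} - 3090462} = \sqrt{- \frac{1805415829446}{584191}} = \frac{i \sqrt{1054707678819888186}}{584191}$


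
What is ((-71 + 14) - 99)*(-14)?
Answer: 2184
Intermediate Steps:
((-71 + 14) - 99)*(-14) = (-57 - 99)*(-14) = -156*(-14) = 2184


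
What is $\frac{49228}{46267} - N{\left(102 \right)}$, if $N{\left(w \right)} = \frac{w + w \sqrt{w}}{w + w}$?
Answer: $\frac{52189}{92534} - \frac{\sqrt{102}}{2} \approx -4.4858$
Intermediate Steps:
$N{\left(w \right)} = \frac{w + w^{\frac{3}{2}}}{2 w}$
$\frac{49228}{46267} - N{\left(102 \right)} = \frac{49228}{46267} - \left(\frac{1}{2} + \frac{\sqrt{102}}{2}\right) = \frac{52189}{92534} - \frac{\sqrt{102}}{2}$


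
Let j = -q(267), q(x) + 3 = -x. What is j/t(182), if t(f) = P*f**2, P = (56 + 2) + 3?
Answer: 135/1010282 ≈ 0.00013363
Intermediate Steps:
q(x) = -3 - x
j = 270 (j = -(-3 - 1*267) = -(-3 - 267) = -1*(-270) = 270)
P = 61 (P = 58 + 3 = 61)
t(f) = 61*f**2
j/t(182) = 270/((61*182**2)) = 270/((61*33124)) = 270/2020564 = 270*(1/2020564) = 135/1010282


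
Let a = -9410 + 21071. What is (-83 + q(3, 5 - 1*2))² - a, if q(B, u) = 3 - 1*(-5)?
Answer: -6036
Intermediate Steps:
q(B, u) = 8 (q(B, u) = 3 + 5 = 8)
a = 11661
(-83 + q(3, 5 - 1*2))² - a = (-83 + 8)² - 1*11661 = (-75)² - 11661 = 5625 - 11661 = -6036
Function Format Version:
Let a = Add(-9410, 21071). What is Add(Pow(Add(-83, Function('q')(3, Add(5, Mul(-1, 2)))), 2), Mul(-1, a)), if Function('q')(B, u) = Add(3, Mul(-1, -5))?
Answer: -6036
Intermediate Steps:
Function('q')(B, u) = 8 (Function('q')(B, u) = Add(3, 5) = 8)
a = 11661
Add(Pow(Add(-83, Function('q')(3, Add(5, Mul(-1, 2)))), 2), Mul(-1, a)) = Add(Pow(Add(-83, 8), 2), Mul(-1, 11661)) = Add(Pow(-75, 2), -11661) = Add(5625, -11661) = -6036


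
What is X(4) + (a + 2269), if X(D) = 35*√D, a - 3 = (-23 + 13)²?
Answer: 2442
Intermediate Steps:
a = 103 (a = 3 + (-23 + 13)² = 3 + (-10)² = 3 + 100 = 103)
X(4) + (a + 2269) = 35*√4 + (103 + 2269) = 35*2 + 2372 = 70 + 2372 = 2442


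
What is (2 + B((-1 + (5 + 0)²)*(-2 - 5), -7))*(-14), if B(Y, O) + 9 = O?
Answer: 196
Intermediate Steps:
B(Y, O) = -9 + O
(2 + B((-1 + (5 + 0)²)*(-2 - 5), -7))*(-14) = (2 + (-9 - 7))*(-14) = (2 - 16)*(-14) = -14*(-14) = 196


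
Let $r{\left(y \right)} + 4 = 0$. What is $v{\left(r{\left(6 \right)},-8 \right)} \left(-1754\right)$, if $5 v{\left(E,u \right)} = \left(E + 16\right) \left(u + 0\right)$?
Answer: $\frac{168384}{5} \approx 33677.0$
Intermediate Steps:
$r{\left(y \right)} = -4$ ($r{\left(y \right)} = -4 + 0 = -4$)
$v{\left(E,u \right)} = \frac{u \left(16 + E\right)}{5}$ ($v{\left(E,u \right)} = \frac{\left(E + 16\right) \left(u + 0\right)}{5} = \frac{\left(16 + E\right) u}{5} = \frac{u \left(16 + E\right)}{5}$)
$v{\left(r{\left(6 \right)},-8 \right)} \left(-1754\right) = \frac{1}{5} \left(-8\right) \left(16 - 4\right) \left(-1754\right) = \frac{1}{5} \left(-8\right) 12 \left(-1754\right) = \left(- \frac{96}{5}\right) \left(-1754\right) = \frac{168384}{5}$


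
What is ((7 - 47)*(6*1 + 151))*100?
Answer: -628000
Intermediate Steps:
((7 - 47)*(6*1 + 151))*100 = -40*(6 + 151)*100 = -40*157*100 = -6280*100 = -628000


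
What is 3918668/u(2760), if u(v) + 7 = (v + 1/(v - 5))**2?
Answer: 14871394043350/28908868258713 ≈ 0.51442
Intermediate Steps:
u(v) = -7 + (v + 1/(-5 + v))**2 (u(v) = -7 + (v + 1/(v - 5))**2 = -7 + (v + 1/(-5 + v))**2)
3918668/u(2760) = 3918668/(-7 + (1 + 2760**2 - 5*2760)**2/(-5 + 2760)**2) = 3918668/(-7 + (1 + 7617600 - 13800)**2/2755**2) = 3918668/(-7 + (1/7590025)*7603801**2) = 3918668/(-7 + (1/7590025)*57817789647601) = 3918668/(-7 + 57817789647601/7590025) = 3918668/(57817736517426/7590025) = 3918668*(7590025/57817736517426) = 14871394043350/28908868258713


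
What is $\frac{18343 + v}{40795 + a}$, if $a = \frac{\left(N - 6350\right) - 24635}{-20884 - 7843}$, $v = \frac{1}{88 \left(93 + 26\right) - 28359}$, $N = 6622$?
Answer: $\frac{1178170540185}{2620316552617} \approx 0.44963$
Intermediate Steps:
$v = - \frac{1}{17887}$ ($v = \frac{1}{88 \cdot 119 - 28359} = \frac{1}{10472 - 28359} = \frac{1}{-17887} = - \frac{1}{17887} \approx -5.5907 \cdot 10^{-5}$)
$a = \frac{24363}{28727}$ ($a = \frac{\left(6622 - 6350\right) - 24635}{-20884 - 7843} = \frac{272 - 24635}{-28727} = \left(-24363\right) \left(- \frac{1}{28727}\right) = \frac{24363}{28727} \approx 0.84809$)
$\frac{18343 + v}{40795 + a} = \frac{18343 - \frac{1}{17887}}{40795 + \frac{24363}{28727}} = \frac{328101240}{17887 \cdot \frac{1171942328}{28727}} = \frac{328101240}{17887} \cdot \frac{28727}{1171942328} = \frac{1178170540185}{2620316552617}$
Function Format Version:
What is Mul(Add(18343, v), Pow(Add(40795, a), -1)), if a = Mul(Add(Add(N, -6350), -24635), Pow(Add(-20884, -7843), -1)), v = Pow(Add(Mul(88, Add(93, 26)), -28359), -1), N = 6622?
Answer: Rational(1178170540185, 2620316552617) ≈ 0.44963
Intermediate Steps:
v = Rational(-1, 17887) (v = Pow(Add(Mul(88, 119), -28359), -1) = Pow(Add(10472, -28359), -1) = Pow(-17887, -1) = Rational(-1, 17887) ≈ -5.5907e-5)
a = Rational(24363, 28727) (a = Mul(Add(Add(6622, -6350), -24635), Pow(Add(-20884, -7843), -1)) = Mul(Add(272, -24635), Pow(-28727, -1)) = Mul(-24363, Rational(-1, 28727)) = Rational(24363, 28727) ≈ 0.84809)
Mul(Add(18343, v), Pow(Add(40795, a), -1)) = Mul(Add(18343, Rational(-1, 17887)), Pow(Add(40795, Rational(24363, 28727)), -1)) = Mul(Rational(328101240, 17887), Pow(Rational(1171942328, 28727), -1)) = Mul(Rational(328101240, 17887), Rational(28727, 1171942328)) = Rational(1178170540185, 2620316552617)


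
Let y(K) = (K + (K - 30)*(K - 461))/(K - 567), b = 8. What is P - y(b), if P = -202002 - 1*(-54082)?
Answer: -82677306/559 ≈ -1.4790e+5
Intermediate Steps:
P = -147920 (P = -202002 + 54082 = -147920)
y(K) = (K + (-461 + K)*(-30 + K))/(-567 + K) (y(K) = (K + (-30 + K)*(-461 + K))/(-567 + K) = (K + (-461 + K)*(-30 + K))/(-567 + K))
P - y(b) = -147920 - (13830 + 8² - 490*8)/(-567 + 8) = -147920 - (13830 + 64 - 3920)/(-559) = -147920 - (-1)*9974/559 = -147920 - 1*(-9974/559) = -147920 + 9974/559 = -82677306/559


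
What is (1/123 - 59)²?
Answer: 52649536/15129 ≈ 3480.0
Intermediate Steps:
(1/123 - 59)² = (-7256/123)² = 52649536/15129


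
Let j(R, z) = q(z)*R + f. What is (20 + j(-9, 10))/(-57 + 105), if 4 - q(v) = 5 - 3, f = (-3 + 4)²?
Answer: 1/16 ≈ 0.062500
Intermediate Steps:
f = 1 (f = 1² = 1)
q(v) = 2 (q(v) = 4 - (5 - 3) = 4 - 1*2 = 4 - 2 = 2)
j(R, z) = 1 + 2*R (j(R, z) = 2*R + 1 = 1 + 2*R)
(20 + j(-9, 10))/(-57 + 105) = (20 + (1 + 2*(-9)))/(-57 + 105) = (20 + (1 - 18))/48 = (20 - 17)*(1/48) = 3*(1/48) = 1/16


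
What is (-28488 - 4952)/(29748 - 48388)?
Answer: 418/233 ≈ 1.7940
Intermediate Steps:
(-28488 - 4952)/(29748 - 48388) = -33440/(-18640) = -33440*(-1/18640) = 418/233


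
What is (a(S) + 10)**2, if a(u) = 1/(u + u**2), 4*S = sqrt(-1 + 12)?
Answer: 16812/275 + 4352*sqrt(11)/275 ≈ 113.62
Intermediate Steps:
S = sqrt(11)/4 (S = sqrt(-1 + 12)/4 = sqrt(11)/4 ≈ 0.82916)
(a(S) + 10)**2 = (1/(((sqrt(11)/4))*(1 + sqrt(11)/4)) + 10)**2 = ((4*sqrt(11)/11)/(1 + sqrt(11)/4) + 10)**2 = (4*sqrt(11)/(11*(1 + sqrt(11)/4)) + 10)**2 = (10 + 4*sqrt(11)/(11*(1 + sqrt(11)/4)))**2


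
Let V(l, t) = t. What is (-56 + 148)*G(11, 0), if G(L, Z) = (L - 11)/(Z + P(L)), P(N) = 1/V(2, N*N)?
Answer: 0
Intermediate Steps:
P(N) = N**(-2) (P(N) = 1/(N*N) = 1/(N**2) = N**(-2))
G(L, Z) = (-11 + L)/(Z + L**(-2)) (G(L, Z) = (L - 11)/(Z + L**(-2)) = (-11 + L)/(Z + L**(-2)))
(-56 + 148)*G(11, 0) = (-56 + 148)*(11**2*(-11 + 11)/(1 + 0*11**2)) = 92*(121*0/(1 + 0*121)) = 92*(121*0/(1 + 0)) = 92*(121*0/1) = 92*(121*1*0) = 92*0 = 0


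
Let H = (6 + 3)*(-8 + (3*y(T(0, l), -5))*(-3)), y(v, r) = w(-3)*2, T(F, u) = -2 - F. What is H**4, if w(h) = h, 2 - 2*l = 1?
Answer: 29376588816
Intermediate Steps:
l = 1/2 (l = 1 - 1/2*1 = 1 - 1/2 = 1/2 ≈ 0.50000)
y(v, r) = -6 (y(v, r) = -3*2 = -6)
H = 414 (H = (6 + 3)*(-8 + (3*(-6))*(-3)) = 9*(-8 - 18*(-3)) = 9*(-8 + 54) = 9*46 = 414)
H**4 = 414**4 = 29376588816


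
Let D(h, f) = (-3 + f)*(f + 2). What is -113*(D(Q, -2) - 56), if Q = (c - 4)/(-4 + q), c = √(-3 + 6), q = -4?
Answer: 6328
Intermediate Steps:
c = √3 ≈ 1.7320
Q = ½ - √3/8 (Q = (√3 - 4)/(-4 - 4) = (-4 + √3)/(-8) = (-4 + √3)*(-⅛) = ½ - √3/8 ≈ 0.28349)
D(h, f) = (-3 + f)*(2 + f)
-113*(D(Q, -2) - 56) = -113*((-6 + (-2)² - 1*(-2)) - 56) = -113*((-6 + 4 + 2) - 56) = -113*(0 - 56) = -113*(-56) = 6328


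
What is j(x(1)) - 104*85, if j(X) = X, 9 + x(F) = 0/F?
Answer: -8849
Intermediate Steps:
x(F) = -9 (x(F) = -9 + 0/F = -9 + 0 = -9)
j(x(1)) - 104*85 = -9 - 104*85 = -9 - 8840 = -8849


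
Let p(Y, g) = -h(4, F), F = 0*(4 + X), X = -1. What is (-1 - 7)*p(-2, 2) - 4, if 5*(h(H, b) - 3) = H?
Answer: 132/5 ≈ 26.400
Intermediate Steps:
F = 0 (F = 0*(4 - 1) = 0*3 = 0)
h(H, b) = 3 + H/5
p(Y, g) = -19/5 (p(Y, g) = -(3 + (⅕)*4) = -(3 + ⅘) = -1*19/5 = -19/5)
(-1 - 7)*p(-2, 2) - 4 = (-1 - 7)*(-19/5) - 4 = -8*(-19/5) - 4 = 152/5 - 4 = 132/5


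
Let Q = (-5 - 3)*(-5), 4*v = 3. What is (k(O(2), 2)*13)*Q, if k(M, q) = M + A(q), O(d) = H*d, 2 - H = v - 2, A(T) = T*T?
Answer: 5460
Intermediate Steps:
v = ¾ (v = (¼)*3 = ¾ ≈ 0.75000)
A(T) = T²
H = 13/4 (H = 2 - (¾ - 2) = 2 - 1*(-5/4) = 2 + 5/4 = 13/4 ≈ 3.2500)
O(d) = 13*d/4
k(M, q) = M + q²
Q = 40 (Q = -8*(-5) = 40)
(k(O(2), 2)*13)*Q = (((13/4)*2 + 2²)*13)*40 = ((13/2 + 4)*13)*40 = ((21/2)*13)*40 = (273/2)*40 = 5460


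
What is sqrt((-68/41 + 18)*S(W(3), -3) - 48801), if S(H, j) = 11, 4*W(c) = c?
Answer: I*sqrt(81732311)/41 ≈ 220.5*I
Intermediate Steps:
W(c) = c/4
sqrt((-68/41 + 18)*S(W(3), -3) - 48801) = sqrt((-68/41 + 18)*11 - 48801) = sqrt((670/41)*11 - 48801) = sqrt(7370/41 - 48801) = sqrt(-1993471/41) = I*sqrt(81732311)/41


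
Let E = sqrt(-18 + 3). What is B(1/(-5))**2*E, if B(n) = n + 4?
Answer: 361*I*sqrt(15)/25 ≈ 55.926*I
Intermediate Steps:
B(n) = 4 + n
E = I*sqrt(15) (E = sqrt(-15) = I*sqrt(15) ≈ 3.873*I)
B(1/(-5))**2*E = (4 + 1/(-5))**2*(I*sqrt(15)) = (4 - 1/5)**2*(I*sqrt(15)) = (19/5)**2*(I*sqrt(15)) = 361*(I*sqrt(15))/25 = 361*I*sqrt(15)/25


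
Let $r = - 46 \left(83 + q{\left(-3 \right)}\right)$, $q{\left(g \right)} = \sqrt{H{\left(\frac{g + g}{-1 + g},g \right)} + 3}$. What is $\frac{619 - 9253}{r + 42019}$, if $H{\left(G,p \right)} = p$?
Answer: $- \frac{8634}{38201} \approx -0.22602$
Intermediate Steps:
$q{\left(g \right)} = \sqrt{3 + g}$ ($q{\left(g \right)} = \sqrt{g + 3} = \sqrt{3 + g}$)
$r = -3818$ ($r = - 46 \left(83 + \sqrt{3 - 3}\right) = - 46 \left(83 + \sqrt{0}\right) = - 46 \left(83 + 0\right) = \left(-46\right) 83 = -3818$)
$\frac{619 - 9253}{r + 42019} = \frac{619 - 9253}{-3818 + 42019} = - \frac{8634}{38201}$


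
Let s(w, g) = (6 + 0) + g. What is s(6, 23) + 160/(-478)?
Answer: 6851/239 ≈ 28.665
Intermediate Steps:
s(w, g) = 6 + g
s(6, 23) + 160/(-478) = (6 + 23) + 160/(-478) = 29 + 160*(-1/478) = 29 - 80/239 = 6851/239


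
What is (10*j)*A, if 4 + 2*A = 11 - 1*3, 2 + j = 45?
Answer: 860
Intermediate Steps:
j = 43 (j = -2 + 45 = 43)
A = 2 (A = -2 + (11 - 1*3)/2 = -2 + (11 - 3)/2 = -2 + (½)*8 = -2 + 4 = 2)
(10*j)*A = (10*43)*2 = 430*2 = 860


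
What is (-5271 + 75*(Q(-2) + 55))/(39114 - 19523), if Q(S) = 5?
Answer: -771/19591 ≈ -0.039355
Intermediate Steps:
(-5271 + 75*(Q(-2) + 55))/(39114 - 19523) = (-5271 + 75*(5 + 55))/(39114 - 19523) = (-5271 + 75*60)/19591 = (-5271 + 4500)*(1/19591) = -771*1/19591 = -771/19591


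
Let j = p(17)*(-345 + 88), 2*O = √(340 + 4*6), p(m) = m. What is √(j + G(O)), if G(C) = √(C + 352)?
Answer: √(-4369 + √(352 + √91)) ≈ 65.954*I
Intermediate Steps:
O = √91 (O = √(340 + 4*6)/2 = √(340 + 24)/2 = √364/2 = (2*√91)/2 = √91 ≈ 9.5394)
j = -4369 (j = 17*(-345 + 88) = 17*(-257) = -4369)
G(C) = √(352 + C)
√(j + G(O)) = √(-4369 + √(352 + √91))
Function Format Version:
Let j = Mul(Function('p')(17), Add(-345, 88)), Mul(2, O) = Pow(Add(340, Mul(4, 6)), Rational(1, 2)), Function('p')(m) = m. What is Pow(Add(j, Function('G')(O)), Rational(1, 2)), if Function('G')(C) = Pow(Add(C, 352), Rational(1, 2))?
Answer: Pow(Add(-4369, Pow(Add(352, Pow(91, Rational(1, 2))), Rational(1, 2))), Rational(1, 2)) ≈ Mul(65.954, I)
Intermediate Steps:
O = Pow(91, Rational(1, 2)) (O = Mul(Rational(1, 2), Pow(Add(340, Mul(4, 6)), Rational(1, 2))) = Mul(Rational(1, 2), Pow(Add(340, 24), Rational(1, 2))) = Mul(Rational(1, 2), Pow(364, Rational(1, 2))) = Mul(Rational(1, 2), Mul(2, Pow(91, Rational(1, 2)))) = Pow(91, Rational(1, 2)) ≈ 9.5394)
j = -4369 (j = Mul(17, Add(-345, 88)) = Mul(17, -257) = -4369)
Function('G')(C) = Pow(Add(352, C), Rational(1, 2))
Pow(Add(j, Function('G')(O)), Rational(1, 2)) = Pow(Add(-4369, Pow(Add(352, Pow(91, Rational(1, 2))), Rational(1, 2))), Rational(1, 2))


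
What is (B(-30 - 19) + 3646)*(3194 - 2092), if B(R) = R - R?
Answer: 4017892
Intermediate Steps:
B(R) = 0
(B(-30 - 19) + 3646)*(3194 - 2092) = (0 + 3646)*(3194 - 2092) = 3646*1102 = 4017892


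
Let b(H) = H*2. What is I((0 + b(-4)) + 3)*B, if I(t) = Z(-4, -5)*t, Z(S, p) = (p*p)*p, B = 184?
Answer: 115000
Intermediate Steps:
b(H) = 2*H
Z(S, p) = p**3 (Z(S, p) = p**2*p = p**3)
I(t) = -125*t (I(t) = (-5)**3*t = -125*t)
I((0 + b(-4)) + 3)*B = -125*((0 + 2*(-4)) + 3)*184 = -125*((0 - 8) + 3)*184 = -125*(-8 + 3)*184 = -125*(-5)*184 = 625*184 = 115000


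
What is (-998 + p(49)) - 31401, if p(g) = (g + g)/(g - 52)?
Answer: -97295/3 ≈ -32432.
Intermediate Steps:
p(g) = 2*g/(-52 + g) (p(g) = (2*g)/(-52 + g) = 2*g/(-52 + g))
(-998 + p(49)) - 31401 = (-998 + 2*49/(-52 + 49)) - 31401 = (-998 + 2*49/(-3)) - 31401 = (-998 + 2*49*(-1/3)) - 31401 = (-998 - 98/3) - 31401 = -3092/3 - 31401 = -97295/3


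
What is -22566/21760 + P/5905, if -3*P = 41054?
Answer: -129309173/38547840 ≈ -3.3545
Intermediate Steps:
P = -41054/3 (P = -1/3*41054 = -41054/3 ≈ -13685.)
-22566/21760 + P/5905 = -22566/21760 - 41054/3/5905 = -22566*1/21760 - 41054/3*1/5905 = -11283/10880 - 41054/17715 = -129309173/38547840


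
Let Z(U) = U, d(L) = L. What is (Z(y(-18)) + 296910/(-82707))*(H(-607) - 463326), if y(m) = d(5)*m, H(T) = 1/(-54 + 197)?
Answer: 170951417871060/3942367 ≈ 4.3363e+7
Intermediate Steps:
H(T) = 1/143
y(m) = 5*m
(Z(y(-18)) + 296910/(-82707))*(H(-607) - 463326) = (5*(-18) + 296910/(-82707))*(1/143 - 463326) = (-90 + 296910*(-1/82707))*(-66255617/143) = (-90 - 98970/27569)*(-66255617/143) = -2580180/27569*(-66255617/143) = 170951417871060/3942367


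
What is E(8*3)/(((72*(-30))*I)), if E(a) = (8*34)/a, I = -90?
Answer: 17/291600 ≈ 5.8299e-5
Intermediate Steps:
E(a) = 272/a
E(8*3)/(((72*(-30))*I)) = (272/((8*3)))/(((72*(-30))*(-90))) = (272/24)/((-2160*(-90))) = (272*(1/24))/194400 = (34/3)*(1/194400) = 17/291600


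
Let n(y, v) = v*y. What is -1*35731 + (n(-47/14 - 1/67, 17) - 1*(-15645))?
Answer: -18894439/938 ≈ -20143.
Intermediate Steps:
-1*35731 + (n(-47/14 - 1/67, 17) - 1*(-15645)) = -1*35731 + (17*(-47/14 - 1/67) - 1*(-15645)) = -35731 + (17*(-47*1/14 - 1*1/67) + 15645) = -35731 + (17*(-47/14 - 1/67) + 15645) = -35731 + (17*(-3163/938) + 15645) = -35731 + (-53771/938 + 15645) = -35731 + 14621239/938 = -18894439/938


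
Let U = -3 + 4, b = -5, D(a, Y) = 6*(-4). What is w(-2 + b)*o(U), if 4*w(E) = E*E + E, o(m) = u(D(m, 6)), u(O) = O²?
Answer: 6048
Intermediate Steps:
D(a, Y) = -24
U = 1
o(m) = 576 (o(m) = (-24)² = 576)
w(E) = E/4 + E²/4 (w(E) = (E*E + E)/4 = (E² + E)/4 = (E + E²)/4 = E/4 + E²/4)
w(-2 + b)*o(U) = ((-2 - 5)*(1 + (-2 - 5))/4)*576 = ((¼)*(-7)*(1 - 7))*576 = ((¼)*(-7)*(-6))*576 = (21/2)*576 = 6048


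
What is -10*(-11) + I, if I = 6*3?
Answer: 128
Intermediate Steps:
I = 18
-10*(-11) + I = -10*(-11) + 18 = 110 + 18 = 128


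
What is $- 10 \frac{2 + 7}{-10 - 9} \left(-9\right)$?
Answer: $- \frac{810}{19} \approx -42.632$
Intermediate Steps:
$- 10 \frac{2 + 7}{-10 - 9} \left(-9\right) = - 10 \frac{9}{-19} \left(-9\right) = - 10 \cdot 9 \left(- \frac{1}{19}\right) \left(-9\right) = \left(-10\right) \left(- \frac{9}{19}\right) \left(-9\right) = \frac{90}{19} \left(-9\right) = - \frac{810}{19}$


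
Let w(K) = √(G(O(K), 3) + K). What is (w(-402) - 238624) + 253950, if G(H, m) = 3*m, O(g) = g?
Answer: 15326 + I*√393 ≈ 15326.0 + 19.824*I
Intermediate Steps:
w(K) = √(9 + K) (w(K) = √(3*3 + K) = √(9 + K))
(w(-402) - 238624) + 253950 = (√(9 - 402) - 238624) + 253950 = (√(-393) - 238624) + 253950 = (I*√393 - 238624) + 253950 = (-238624 + I*√393) + 253950 = 15326 + I*√393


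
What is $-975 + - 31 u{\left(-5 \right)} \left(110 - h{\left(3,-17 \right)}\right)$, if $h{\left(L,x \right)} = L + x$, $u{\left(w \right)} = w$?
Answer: $18245$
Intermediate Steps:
$-975 + - 31 u{\left(-5 \right)} \left(110 - h{\left(3,-17 \right)}\right) = -975 + \left(-31\right) \left(-5\right) \left(110 - \left(3 - 17\right)\right) = -975 + 155 \left(110 - -14\right) = -975 + 155 \left(110 + 14\right) = -975 + 155 \cdot 124 = -975 + 19220 = 18245$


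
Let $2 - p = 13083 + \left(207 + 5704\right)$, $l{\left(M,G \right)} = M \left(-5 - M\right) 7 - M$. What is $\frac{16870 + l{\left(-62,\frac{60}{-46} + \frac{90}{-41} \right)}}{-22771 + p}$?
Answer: $\frac{2602}{13921} \approx 0.18691$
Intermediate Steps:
$l{\left(M,G \right)} = - M + 7 M \left(-5 - M\right)$ ($l{\left(M,G \right)} = 7 M \left(-5 - M\right) - M = - M + 7 M \left(-5 - M\right)$)
$p = -18992$ ($p = 2 - \left(13083 + \left(207 + 5704\right)\right) = 2 - \left(13083 + 5911\right) = 2 - 18994 = -18992$)
$\frac{16870 + l{\left(-62,\frac{60}{-46} + \frac{90}{-41} \right)}}{-22771 + p} = \frac{16870 - - 62 \left(36 + 7 \left(-62\right)\right)}{-22771 - 18992} = \frac{16870 - - 62 \left(36 - 434\right)}{-41763} = \left(16870 - \left(-62\right) \left(-398\right)\right) \left(- \frac{1}{41763}\right) = \left(16870 - 24676\right) \left(- \frac{1}{41763}\right) = \left(-7806\right) \left(- \frac{1}{41763}\right) = \frac{2602}{13921}$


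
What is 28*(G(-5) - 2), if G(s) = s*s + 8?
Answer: 868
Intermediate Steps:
G(s) = 8 + s² (G(s) = s² + 8 = 8 + s²)
28*(G(-5) - 2) = 28*((8 + (-5)²) - 2) = 28*((8 + 25) - 2) = 28*(33 - 2) = 28*31 = 868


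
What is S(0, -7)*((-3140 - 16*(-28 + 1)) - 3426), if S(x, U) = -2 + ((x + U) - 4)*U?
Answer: -460050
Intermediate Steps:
S(x, U) = -2 + U*(-4 + U + x) (S(x, U) = -2 + ((U + x) - 4)*U = -2 + (-4 + U + x)*U = -2 + U*(-4 + U + x))
S(0, -7)*((-3140 - 16*(-28 + 1)) - 3426) = (-2 + (-7)² - 4*(-7) - 7*0)*((-3140 - 16*(-28 + 1)) - 3426) = (-2 + 49 + 28 + 0)*((-3140 - 16*(-27)) - 3426) = 75*((-3140 + 432) - 3426) = 75*(-2708 - 3426) = 75*(-6134) = -460050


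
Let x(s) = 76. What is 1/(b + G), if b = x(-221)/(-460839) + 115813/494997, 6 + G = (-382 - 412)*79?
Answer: -76037974161/4769996417225407 ≈ -1.5941e-5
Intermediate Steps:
G = -62732 (G = -6 + (-382 - 412)*79 = -6 - 794*79 = -6 - 62726 = -62732)
b = 17777842445/76037974161 (b = 76/(-460839) + 115813/494997 = 76*(-1/460839) + 115813*(1/494997) = -76/460839 + 115813/494997 = 17777842445/76037974161 ≈ 0.23380)
1/(b + G) = 1/(17777842445/76037974161 - 62732) = 1/(-4769996417225407/76037974161) = -76037974161/4769996417225407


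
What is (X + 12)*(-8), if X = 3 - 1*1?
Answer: -112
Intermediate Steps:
X = 2 (X = 3 - 1 = 2)
(X + 12)*(-8) = (2 + 12)*(-8) = 14*(-8) = -112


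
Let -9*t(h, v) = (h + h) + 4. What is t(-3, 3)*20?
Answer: 40/9 ≈ 4.4444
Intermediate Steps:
t(h, v) = -4/9 - 2*h/9 (t(h, v) = -((h + h) + 4)/9 = -(2*h + 4)/9 = -(4 + 2*h)/9 = -4/9 - 2*h/9)
t(-3, 3)*20 = (-4/9 - 2/9*(-3))*20 = (-4/9 + 2/3)*20 = (2/9)*20 = 40/9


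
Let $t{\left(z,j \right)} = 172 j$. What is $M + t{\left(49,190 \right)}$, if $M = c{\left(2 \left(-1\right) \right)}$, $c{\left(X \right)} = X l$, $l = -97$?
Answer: $32874$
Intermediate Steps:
$c{\left(X \right)} = - 97 X$ ($c{\left(X \right)} = X \left(-97\right) = - 97 X$)
$M = 194$ ($M = - 97 \cdot 2 \left(-1\right) = \left(-97\right) \left(-2\right) = 194$)
$M + t{\left(49,190 \right)} = 194 + 172 \cdot 190 = 194 + 32680 = 32874$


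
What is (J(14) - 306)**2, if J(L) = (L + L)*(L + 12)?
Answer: 178084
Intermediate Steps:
J(L) = 2*L*(12 + L) (J(L) = (2*L)*(12 + L) = 2*L*(12 + L))
(J(14) - 306)**2 = (2*14*(12 + 14) - 306)**2 = (2*14*26 - 306)**2 = (728 - 306)**2 = 422**2 = 178084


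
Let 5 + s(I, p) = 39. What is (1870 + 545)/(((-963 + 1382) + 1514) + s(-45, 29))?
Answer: 345/281 ≈ 1.2278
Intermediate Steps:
s(I, p) = 34 (s(I, p) = -5 + 39 = 34)
(1870 + 545)/(((-963 + 1382) + 1514) + s(-45, 29)) = (1870 + 545)/(((-963 + 1382) + 1514) + 34) = 2415/((419 + 1514) + 34) = 2415/(1933 + 34) = 2415/1967 = 2415*(1/1967) = 345/281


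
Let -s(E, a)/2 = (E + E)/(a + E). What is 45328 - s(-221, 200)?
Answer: 952772/21 ≈ 45370.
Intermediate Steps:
s(E, a) = -4*E/(E + a) (s(E, a) = -2*(E + E)/(a + E) = -2*2*E/(E + a) = -4*E/(E + a))
45328 - s(-221, 200) = 45328 - (-4)*(-221)/(-221 + 200) = 45328 - (-4)*(-221)/(-21) = 45328 - (-4)*(-221)*(-1)/21 = 45328 - 1*(-884/21) = 45328 + 884/21 = 952772/21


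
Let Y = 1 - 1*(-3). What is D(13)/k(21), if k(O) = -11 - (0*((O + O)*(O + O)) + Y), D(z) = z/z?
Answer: -1/15 ≈ -0.066667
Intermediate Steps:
D(z) = 1
Y = 4 (Y = 1 + 3 = 4)
k(O) = -15 (k(O) = -11 - (0*((O + O)*(O + O)) + 4) = -11 - (0*((2*O)*(2*O)) + 4) = -11 - (0*(4*O²) + 4) = -11 - (0 + 4) = -11 - 1*4 = -11 - 4 = -15)
D(13)/k(21) = 1/(-15) = 1*(-1/15) = -1/15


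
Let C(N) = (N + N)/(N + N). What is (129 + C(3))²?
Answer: 16900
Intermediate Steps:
C(N) = 1 (C(N) = (2*N)/((2*N)) = (2*N)*(1/(2*N)) = 1)
(129 + C(3))² = (129 + 1)² = 130² = 16900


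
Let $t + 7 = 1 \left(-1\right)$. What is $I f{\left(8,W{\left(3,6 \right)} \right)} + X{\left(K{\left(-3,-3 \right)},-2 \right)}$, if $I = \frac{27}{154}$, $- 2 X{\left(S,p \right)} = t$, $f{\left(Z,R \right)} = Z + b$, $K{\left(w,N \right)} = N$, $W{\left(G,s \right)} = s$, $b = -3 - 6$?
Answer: $\frac{589}{154} \approx 3.8247$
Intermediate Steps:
$b = -9$ ($b = -3 - 6 = -9$)
$t = -8$ ($t = -7 + 1 \left(-1\right) = -7 - 1 = -8$)
$f{\left(Z,R \right)} = -9 + Z$ ($f{\left(Z,R \right)} = Z - 9 = -9 + Z$)
$X{\left(S,p \right)} = 4$ ($X{\left(S,p \right)} = \left(- \frac{1}{2}\right) \left(-8\right) = 4$)
$I = \frac{27}{154}$ ($I = 27 \cdot \frac{1}{154} = \frac{27}{154} \approx 0.17532$)
$I f{\left(8,W{\left(3,6 \right)} \right)} + X{\left(K{\left(-3,-3 \right)},-2 \right)} = \frac{27 \left(-9 + 8\right)}{154} + 4 = \frac{27}{154} \left(-1\right) + 4 = - \frac{27}{154} + 4 = \frac{589}{154}$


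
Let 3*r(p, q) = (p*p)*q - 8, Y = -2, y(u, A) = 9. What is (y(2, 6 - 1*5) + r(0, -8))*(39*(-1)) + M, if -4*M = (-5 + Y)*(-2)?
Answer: -501/2 ≈ -250.50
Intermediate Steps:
r(p, q) = -8/3 + q*p²/3 (r(p, q) = ((p*p)*q - 8)/3 = (p²*q - 8)/3 = (q*p² - 8)/3 = (-8 + q*p²)/3 = -8/3 + q*p²/3)
M = -7/2 (M = -(-5 - 2)*(-2)/4 = -(-7)*(-2)/4 = -¼*14 = -7/2 ≈ -3.5000)
(y(2, 6 - 1*5) + r(0, -8))*(39*(-1)) + M = (9 + (-8/3 + (⅓)*(-8)*0²))*(39*(-1)) - 7/2 = (9 + (-8/3 + (⅓)*(-8)*0))*(-39) - 7/2 = (9 + (-8/3 + 0))*(-39) - 7/2 = (9 - 8/3)*(-39) - 7/2 = (19/3)*(-39) - 7/2 = -247 - 7/2 = -501/2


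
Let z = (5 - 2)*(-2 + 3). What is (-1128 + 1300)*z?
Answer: 516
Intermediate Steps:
z = 3 (z = 3*1 = 3)
(-1128 + 1300)*z = (-1128 + 1300)*3 = 172*3 = 516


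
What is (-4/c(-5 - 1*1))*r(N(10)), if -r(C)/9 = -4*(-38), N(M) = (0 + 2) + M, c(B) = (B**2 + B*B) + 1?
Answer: 5472/73 ≈ 74.959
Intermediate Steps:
c(B) = 1 + 2*B**2 (c(B) = (B**2 + B**2) + 1 = 2*B**2 + 1 = 1 + 2*B**2)
N(M) = 2 + M
r(C) = -1368 (r(C) = -(-36)*(-38) = -9*152 = -1368)
(-4/c(-5 - 1*1))*r(N(10)) = -4/(1 + 2*(-5 - 1*1)**2)*(-1368) = -4/(1 + 2*(-5 - 1)**2)*(-1368) = -4/(1 + 2*(-6)**2)*(-1368) = -4/(1 + 2*36)*(-1368) = -4/(1 + 72)*(-1368) = -4/73*(-1368) = 5472/73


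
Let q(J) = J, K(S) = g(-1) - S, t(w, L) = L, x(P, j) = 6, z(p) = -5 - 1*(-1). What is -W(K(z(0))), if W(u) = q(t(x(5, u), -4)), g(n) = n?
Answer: 4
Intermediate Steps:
z(p) = -4 (z(p) = -5 + 1 = -4)
K(S) = -1 - S
W(u) = -4
-W(K(z(0))) = -1*(-4) = 4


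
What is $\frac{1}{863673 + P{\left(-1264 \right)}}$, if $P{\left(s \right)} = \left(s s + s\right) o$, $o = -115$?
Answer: $- \frac{1}{182726007} \approx -5.4727 \cdot 10^{-9}$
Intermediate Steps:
$P{\left(s \right)} = - 115 s - 115 s^{2}$ ($P{\left(s \right)} = \left(s s + s\right) \left(-115\right) = \left(s^{2} + s\right) \left(-115\right) = \left(s + s^{2}\right) \left(-115\right) = - 115 s - 115 s^{2}$)
$\frac{1}{863673 + P{\left(-1264 \right)}} = \frac{1}{863673 - - 145360 \left(1 - 1264\right)} = \frac{1}{863673 - \left(-145360\right) \left(-1263\right)} = \frac{1}{863673 - 183589680} = \frac{1}{-182726007} = - \frac{1}{182726007}$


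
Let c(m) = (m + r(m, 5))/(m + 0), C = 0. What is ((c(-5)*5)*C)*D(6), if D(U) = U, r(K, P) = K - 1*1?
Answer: 0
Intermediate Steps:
r(K, P) = -1 + K (r(K, P) = K - 1 = -1 + K)
c(m) = (-1 + 2*m)/m (c(m) = (m + (-1 + m))/(m + 0) = (-1 + 2*m)/m)
((c(-5)*5)*C)*D(6) = (((2 - 1/(-5))*5)*0)*6 = (((2 - 1*(-⅕))*5)*0)*6 = (((2 + ⅕)*5)*0)*6 = (((11/5)*5)*0)*6 = (11*0)*6 = 0*6 = 0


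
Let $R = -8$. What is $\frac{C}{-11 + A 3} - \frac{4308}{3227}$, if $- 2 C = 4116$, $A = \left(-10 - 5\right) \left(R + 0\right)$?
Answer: $- \frac{8144658}{1126223} \approx -7.2318$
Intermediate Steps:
$A = 120$ ($A = \left(-10 - 5\right) \left(-8 + 0\right) = \left(-15\right) \left(-8\right) = 120$)
$C = -2058$ ($C = \left(- \frac{1}{2}\right) 4116 = -2058$)
$\frac{C}{-11 + A 3} - \frac{4308}{3227} = - \frac{2058}{-11 + 120 \cdot 3} - \frac{4308}{3227} = - \frac{2058}{-11 + 360} - \frac{4308}{3227} = - \frac{2058}{349} - \frac{4308}{3227} = - \frac{8144658}{1126223}$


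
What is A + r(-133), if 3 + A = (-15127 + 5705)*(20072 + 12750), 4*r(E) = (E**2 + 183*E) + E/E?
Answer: -1237002197/4 ≈ -3.0925e+8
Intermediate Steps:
r(E) = 1/4 + E**2/4 + 183*E/4 (r(E) = ((E**2 + 183*E) + E/E)/4 = ((E**2 + 183*E) + 1)/4 = (1 + E**2 + 183*E)/4 = 1/4 + E**2/4 + 183*E/4)
A = -309248887 (A = -3 + (-15127 + 5705)*(20072 + 12750) = -3 - 9422*32822 = -3 - 309248884 = -309248887)
A + r(-133) = -309248887 + (1/4 + (1/4)*(-133)**2 + (183/4)*(-133)) = -309248887 + (1/4 + (1/4)*17689 - 24339/4) = -309248887 + (1/4 + 17689/4 - 24339/4) = -309248887 - 6649/4 = -1237002197/4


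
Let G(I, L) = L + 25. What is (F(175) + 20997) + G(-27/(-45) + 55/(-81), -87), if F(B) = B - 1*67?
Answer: 21043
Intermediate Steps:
G(I, L) = 25 + L
F(B) = -67 + B (F(B) = B - 67 = -67 + B)
(F(175) + 20997) + G(-27/(-45) + 55/(-81), -87) = ((-67 + 175) + 20997) + (25 - 87) = (108 + 20997) - 62 = 21105 - 62 = 21043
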